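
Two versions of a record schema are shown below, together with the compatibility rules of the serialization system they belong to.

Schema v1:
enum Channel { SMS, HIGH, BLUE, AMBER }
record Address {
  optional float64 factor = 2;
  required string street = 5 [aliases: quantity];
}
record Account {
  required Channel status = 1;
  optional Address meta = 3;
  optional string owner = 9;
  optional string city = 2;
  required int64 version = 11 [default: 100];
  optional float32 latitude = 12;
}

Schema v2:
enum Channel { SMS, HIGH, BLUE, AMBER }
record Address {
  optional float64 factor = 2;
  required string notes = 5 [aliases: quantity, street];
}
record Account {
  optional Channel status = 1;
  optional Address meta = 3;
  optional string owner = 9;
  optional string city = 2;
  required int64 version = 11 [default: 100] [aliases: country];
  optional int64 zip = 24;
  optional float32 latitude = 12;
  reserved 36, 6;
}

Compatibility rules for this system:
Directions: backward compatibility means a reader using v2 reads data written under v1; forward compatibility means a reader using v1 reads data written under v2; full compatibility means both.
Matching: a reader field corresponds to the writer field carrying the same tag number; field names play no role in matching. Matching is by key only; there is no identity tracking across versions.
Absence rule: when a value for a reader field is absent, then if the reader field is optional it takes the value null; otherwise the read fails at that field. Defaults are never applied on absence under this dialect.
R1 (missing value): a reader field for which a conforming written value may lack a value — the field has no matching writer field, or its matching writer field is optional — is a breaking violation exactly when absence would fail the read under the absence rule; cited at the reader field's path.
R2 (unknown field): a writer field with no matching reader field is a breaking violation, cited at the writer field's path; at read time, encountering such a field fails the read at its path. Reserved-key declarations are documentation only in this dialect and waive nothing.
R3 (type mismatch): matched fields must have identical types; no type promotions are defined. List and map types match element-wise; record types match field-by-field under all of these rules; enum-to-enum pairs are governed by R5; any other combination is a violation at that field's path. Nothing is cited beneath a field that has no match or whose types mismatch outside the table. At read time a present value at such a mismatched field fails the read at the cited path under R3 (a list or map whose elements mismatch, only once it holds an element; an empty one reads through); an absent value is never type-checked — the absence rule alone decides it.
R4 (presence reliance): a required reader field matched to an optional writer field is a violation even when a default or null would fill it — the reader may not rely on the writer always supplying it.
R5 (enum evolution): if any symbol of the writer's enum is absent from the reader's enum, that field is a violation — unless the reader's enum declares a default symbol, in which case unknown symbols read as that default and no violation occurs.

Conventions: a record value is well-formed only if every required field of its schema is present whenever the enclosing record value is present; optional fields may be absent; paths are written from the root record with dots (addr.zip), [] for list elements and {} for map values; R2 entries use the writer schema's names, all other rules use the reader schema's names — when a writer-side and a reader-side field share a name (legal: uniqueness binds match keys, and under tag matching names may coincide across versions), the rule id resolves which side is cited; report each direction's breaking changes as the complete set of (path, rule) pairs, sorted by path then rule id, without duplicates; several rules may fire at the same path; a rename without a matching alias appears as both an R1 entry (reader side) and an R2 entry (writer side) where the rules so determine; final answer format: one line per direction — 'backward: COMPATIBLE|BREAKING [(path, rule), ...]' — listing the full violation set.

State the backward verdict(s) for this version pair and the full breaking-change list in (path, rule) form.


in Account below, arrows point writer -> reader
checking backward for Account: reader v2 against writer v1:
  status: Channel -> Channel, writer required; from status
  meta: Address -> Address, writer optional; from meta
  owner: string -> string, writer optional; from owner
  city: string -> string, writer optional; from city
  version: int64 -> int64, writer required; from version
  no writer field matches reader zip
  latitude: float32 -> float32, writer optional; from latitude
  meta.factor: float64 -> float64, writer optional; from meta.factor
  meta.notes: string -> string, writer required; from meta.street
  nothing fires on Account: backward is COMPATIBLE
diffs on Account not affecting the asked answer:
  added field zip to record Account: optional int64, tag 24 (in v2 it sits immediately before latitude) -> affects forward compatibility only, which is not asked
  field status in record Account: required changed to optional -> affects forward compatibility only, which is not asked
  renamed field street to notes in record Address (alias street declared on the renamed field) -> triggers nothing under Account's printed rules — same verdict

backward: COMPATIBLE []


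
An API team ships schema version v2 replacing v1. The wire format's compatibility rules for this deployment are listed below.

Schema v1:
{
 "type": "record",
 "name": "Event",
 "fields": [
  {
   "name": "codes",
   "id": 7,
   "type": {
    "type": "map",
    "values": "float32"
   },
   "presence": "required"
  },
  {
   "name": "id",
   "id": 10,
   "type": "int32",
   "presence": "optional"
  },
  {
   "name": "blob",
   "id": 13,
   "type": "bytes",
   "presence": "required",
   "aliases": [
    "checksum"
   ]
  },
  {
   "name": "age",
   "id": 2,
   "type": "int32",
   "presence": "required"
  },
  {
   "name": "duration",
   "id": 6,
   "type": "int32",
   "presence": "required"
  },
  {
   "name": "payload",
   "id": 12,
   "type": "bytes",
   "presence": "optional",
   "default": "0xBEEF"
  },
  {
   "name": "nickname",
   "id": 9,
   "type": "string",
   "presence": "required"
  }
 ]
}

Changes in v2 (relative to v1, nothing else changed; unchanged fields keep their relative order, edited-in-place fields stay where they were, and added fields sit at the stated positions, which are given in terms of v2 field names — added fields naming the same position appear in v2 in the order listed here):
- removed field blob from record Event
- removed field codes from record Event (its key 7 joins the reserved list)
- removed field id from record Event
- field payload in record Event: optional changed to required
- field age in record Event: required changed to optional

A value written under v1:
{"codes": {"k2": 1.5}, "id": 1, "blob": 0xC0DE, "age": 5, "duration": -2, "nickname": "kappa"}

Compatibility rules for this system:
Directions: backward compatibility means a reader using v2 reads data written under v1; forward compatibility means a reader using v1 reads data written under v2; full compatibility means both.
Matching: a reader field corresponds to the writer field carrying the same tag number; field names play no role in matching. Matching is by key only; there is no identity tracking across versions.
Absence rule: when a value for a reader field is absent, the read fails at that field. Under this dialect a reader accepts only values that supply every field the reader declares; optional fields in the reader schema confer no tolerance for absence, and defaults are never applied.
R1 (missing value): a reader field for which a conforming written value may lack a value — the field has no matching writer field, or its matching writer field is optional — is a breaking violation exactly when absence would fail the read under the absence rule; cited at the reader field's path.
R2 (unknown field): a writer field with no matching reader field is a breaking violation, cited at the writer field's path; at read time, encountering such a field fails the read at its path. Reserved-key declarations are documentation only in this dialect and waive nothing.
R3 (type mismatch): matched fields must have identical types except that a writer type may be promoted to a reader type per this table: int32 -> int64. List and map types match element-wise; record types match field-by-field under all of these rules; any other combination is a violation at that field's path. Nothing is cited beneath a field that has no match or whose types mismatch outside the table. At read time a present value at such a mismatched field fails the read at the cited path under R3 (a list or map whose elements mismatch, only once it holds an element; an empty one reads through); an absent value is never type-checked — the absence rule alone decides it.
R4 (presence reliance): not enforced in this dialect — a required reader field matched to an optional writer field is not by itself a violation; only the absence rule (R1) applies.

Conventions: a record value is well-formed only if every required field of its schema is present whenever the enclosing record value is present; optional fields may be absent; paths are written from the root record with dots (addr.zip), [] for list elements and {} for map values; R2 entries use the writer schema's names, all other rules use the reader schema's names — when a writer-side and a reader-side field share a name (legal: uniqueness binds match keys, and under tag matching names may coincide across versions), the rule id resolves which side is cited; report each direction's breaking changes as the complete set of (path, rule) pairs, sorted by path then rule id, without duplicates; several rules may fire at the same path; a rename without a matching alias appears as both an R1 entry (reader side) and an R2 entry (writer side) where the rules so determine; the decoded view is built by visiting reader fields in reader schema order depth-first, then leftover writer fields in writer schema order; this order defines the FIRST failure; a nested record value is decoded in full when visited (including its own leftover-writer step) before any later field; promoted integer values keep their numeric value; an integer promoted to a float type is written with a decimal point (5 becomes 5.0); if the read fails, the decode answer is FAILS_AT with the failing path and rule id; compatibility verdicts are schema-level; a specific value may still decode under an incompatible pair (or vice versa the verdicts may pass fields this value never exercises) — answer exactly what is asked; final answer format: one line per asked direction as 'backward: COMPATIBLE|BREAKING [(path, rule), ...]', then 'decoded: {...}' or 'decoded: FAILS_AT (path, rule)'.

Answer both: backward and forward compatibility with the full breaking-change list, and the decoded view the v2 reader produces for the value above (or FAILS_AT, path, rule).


backward: BREAKING [(blob, R2), (codes, R2), (id, R2), (payload, R1)]; forward: BREAKING [(age, R1), (blob, R1), (codes, R1), (id, R1)]; decoded: FAILS_AT (payload, R1)

the writer's type comes first in each Event pair
backward on Event — v2 reading data written by v1:
  age: int32 -> int32, writer required; from age
  duration: int32 -> int32, writer required; from duration
  payload: bytes -> bytes, writer optional; from payload
  nickname: string -> string, writer required; from nickname
  codes (writer side), unknown to reader
  id (writer side), unknown to reader
  blob (writer side), unknown to reader
  breaking: (blob, R2)
  breaking: (codes, R2)
  breaking: (id, R2)
  breaking: (payload, R1)
  => 4 violation(s): backward is BREAKING for Event
forward on Event — v1 reading data written by v2:
  codes: no writer match
  id: no writer match
  blob: no writer match
  age: int32 -> int32, writer optional; from age
  duration: int32 -> int32, writer required; from duration
  payload: bytes -> bytes, writer required; from payload
  nickname: string -> string, writer required; from nickname
  breaking: (age, R1)
  breaking: (blob, R1)
  breaking: (codes, R1)
  breaking: (id, R1)
  => 4 violation(s): forward is BREAKING for Event
decode walk for Event under reader schema v2:
  age := 5
  duration := -2
  read fails at payload under R1 (no fill)
  => FAILS_AT (payload, R1)


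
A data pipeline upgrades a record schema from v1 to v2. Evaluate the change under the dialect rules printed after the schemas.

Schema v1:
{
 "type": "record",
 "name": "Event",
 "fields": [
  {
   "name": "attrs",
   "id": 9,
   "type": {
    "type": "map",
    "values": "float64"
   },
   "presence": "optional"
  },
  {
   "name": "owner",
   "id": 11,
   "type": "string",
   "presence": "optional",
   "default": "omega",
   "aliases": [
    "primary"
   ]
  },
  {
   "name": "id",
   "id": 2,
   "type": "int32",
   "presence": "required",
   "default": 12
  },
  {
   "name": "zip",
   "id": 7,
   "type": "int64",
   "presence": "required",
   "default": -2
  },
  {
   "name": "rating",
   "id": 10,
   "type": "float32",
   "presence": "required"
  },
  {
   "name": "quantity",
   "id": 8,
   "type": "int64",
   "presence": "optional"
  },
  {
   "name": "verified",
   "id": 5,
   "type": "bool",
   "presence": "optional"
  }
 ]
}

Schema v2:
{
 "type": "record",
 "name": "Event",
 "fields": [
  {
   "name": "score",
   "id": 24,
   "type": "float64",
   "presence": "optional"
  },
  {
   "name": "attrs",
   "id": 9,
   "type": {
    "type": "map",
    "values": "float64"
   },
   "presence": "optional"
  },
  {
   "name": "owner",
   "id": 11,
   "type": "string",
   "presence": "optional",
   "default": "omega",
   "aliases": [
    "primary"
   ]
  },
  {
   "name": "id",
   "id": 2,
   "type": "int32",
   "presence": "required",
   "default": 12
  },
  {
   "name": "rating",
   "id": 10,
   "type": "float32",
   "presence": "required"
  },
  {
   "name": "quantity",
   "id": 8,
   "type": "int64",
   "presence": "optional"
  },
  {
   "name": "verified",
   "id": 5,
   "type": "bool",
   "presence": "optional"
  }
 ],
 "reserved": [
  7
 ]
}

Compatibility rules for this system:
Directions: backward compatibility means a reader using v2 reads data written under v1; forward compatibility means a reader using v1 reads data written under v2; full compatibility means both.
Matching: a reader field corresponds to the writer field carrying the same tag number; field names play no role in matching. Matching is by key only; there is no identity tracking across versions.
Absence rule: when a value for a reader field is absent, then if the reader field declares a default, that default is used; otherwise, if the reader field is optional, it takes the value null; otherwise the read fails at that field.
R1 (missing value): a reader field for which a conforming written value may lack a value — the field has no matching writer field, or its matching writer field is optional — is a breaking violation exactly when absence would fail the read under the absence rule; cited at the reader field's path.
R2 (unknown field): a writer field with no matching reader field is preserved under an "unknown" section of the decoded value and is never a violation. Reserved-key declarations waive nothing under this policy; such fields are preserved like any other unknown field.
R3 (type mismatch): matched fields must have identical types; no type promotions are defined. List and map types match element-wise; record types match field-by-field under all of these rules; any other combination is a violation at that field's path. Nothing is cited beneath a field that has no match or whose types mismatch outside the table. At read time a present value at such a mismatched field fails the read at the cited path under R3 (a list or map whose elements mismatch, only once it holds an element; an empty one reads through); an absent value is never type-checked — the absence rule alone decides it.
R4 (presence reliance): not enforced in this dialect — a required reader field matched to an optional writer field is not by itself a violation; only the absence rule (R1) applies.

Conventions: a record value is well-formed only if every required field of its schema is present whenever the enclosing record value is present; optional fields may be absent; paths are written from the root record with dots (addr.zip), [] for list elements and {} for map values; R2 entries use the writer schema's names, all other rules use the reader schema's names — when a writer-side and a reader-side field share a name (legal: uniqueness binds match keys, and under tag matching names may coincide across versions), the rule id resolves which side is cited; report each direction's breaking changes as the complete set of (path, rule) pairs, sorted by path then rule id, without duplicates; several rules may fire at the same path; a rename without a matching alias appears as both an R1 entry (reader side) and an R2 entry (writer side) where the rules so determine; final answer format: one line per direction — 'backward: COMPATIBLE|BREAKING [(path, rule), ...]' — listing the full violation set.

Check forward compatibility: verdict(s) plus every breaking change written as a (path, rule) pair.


forward: COMPATIBLE []

the writer's type comes first in each Event pair
forward for Event (reader v1, writer v2):
  attrs: paired with writer attrs (map<string, float64> -> map<string, float64>; writer optional)
  owner: paired with writer owner (string -> string; writer optional)
  id: paired with writer id (int32 -> int32; writer required)
  zip: no writer match
  rating: paired with writer rating (float32 -> float32; writer required)
  quantity: paired with writer quantity (int64 -> int64; writer optional)
  verified: paired with writer verified (bool -> bool; writer optional)
  leftover writer field: score
  => forward verdict for Event: COMPATIBLE, no violations
checking off the Event differences that do not matter here:
  added field score to record Event: optional float64, tag 24 (in v2 it sits immediately before attrs) -> triggers nothing under Event's printed rules — same verdict
  removed field zip from record Event (its key 7 joins the reserved list) -> triggers nothing under Event's printed rules — same verdict


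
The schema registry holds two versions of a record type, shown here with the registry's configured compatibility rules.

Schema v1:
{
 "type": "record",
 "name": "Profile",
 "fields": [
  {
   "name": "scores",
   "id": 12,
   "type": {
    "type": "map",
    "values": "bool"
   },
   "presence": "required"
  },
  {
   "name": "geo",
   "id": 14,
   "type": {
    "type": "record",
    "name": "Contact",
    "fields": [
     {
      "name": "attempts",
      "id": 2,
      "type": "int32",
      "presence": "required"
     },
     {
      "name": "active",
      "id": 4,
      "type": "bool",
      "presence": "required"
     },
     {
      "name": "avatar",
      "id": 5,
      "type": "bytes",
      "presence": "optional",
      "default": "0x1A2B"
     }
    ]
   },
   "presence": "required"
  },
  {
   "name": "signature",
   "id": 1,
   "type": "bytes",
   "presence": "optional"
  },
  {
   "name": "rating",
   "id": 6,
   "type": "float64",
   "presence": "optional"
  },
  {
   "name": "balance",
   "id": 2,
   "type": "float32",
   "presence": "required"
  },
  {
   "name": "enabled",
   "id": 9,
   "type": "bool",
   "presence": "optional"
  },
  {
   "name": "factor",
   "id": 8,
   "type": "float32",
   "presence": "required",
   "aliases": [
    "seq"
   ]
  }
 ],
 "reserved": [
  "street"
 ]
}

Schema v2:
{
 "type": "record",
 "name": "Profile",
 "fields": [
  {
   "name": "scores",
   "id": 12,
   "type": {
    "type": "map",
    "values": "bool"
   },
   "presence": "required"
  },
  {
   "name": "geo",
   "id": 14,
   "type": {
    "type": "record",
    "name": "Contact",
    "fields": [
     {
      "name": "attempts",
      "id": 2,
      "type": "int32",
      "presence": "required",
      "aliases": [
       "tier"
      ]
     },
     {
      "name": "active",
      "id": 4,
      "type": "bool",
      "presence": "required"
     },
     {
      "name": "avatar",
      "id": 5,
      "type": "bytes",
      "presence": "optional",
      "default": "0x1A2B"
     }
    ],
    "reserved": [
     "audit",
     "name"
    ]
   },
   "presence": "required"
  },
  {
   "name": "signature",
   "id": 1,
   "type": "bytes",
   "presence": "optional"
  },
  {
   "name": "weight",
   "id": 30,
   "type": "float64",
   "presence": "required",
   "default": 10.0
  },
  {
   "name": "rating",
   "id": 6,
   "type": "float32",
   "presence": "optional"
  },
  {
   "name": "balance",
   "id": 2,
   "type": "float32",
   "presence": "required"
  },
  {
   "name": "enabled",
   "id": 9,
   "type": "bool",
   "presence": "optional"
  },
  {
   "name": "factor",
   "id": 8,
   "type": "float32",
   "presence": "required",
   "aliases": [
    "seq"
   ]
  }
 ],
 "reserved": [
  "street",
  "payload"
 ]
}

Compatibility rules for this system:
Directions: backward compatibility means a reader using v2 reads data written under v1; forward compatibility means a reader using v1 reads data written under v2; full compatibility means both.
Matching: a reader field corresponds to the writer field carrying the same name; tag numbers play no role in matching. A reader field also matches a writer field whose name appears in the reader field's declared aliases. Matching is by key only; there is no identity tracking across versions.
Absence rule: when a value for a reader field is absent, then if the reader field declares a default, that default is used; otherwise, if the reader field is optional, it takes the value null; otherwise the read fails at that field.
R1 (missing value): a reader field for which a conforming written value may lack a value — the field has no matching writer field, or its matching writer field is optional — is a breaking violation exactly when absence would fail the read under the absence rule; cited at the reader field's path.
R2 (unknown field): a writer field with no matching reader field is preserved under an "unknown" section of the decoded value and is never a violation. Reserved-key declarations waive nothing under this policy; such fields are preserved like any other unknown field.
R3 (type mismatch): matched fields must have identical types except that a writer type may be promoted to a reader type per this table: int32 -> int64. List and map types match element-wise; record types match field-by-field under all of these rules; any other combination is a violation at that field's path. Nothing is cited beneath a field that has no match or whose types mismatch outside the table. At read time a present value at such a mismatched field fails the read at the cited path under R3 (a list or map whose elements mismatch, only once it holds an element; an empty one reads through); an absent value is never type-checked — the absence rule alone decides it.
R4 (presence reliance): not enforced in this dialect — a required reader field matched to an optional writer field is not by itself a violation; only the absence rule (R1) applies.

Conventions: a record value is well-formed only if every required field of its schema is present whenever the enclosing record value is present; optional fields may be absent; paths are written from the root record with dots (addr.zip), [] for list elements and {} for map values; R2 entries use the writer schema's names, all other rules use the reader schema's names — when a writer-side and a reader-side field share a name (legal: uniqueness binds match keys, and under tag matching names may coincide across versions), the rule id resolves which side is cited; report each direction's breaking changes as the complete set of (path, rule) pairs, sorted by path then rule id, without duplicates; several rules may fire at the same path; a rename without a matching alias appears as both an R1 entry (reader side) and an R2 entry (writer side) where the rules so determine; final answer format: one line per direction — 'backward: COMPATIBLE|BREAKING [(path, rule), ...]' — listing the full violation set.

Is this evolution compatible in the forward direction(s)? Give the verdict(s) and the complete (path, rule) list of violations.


forward: BREAKING [(rating, R3)]

in Profile below, arrows point writer -> reader
forward pass over Profile, reader schema v1, writer schema v2:
  writer required, map<string, bool> -> map<string, bool>: reader scores maps from writer scores
  writer required, Contact -> Contact: reader geo maps from writer geo
  writer optional, bytes -> bytes: reader signature maps from writer signature
  writer optional, float32 -> float64: reader rating maps from writer rating
  writer required, float32 -> float32: reader balance maps from writer balance
  writer optional, bool -> bool: reader enabled maps from writer enabled
  writer required, float32 -> float32: reader factor maps from writer factor
  weight (writer side), unknown to reader
  writer required, int32 -> int32: reader geo.attempts maps from writer geo.attempts
  writer required, bool -> bool: reader geo.active maps from writer geo.active
  writer optional, bytes -> bytes: reader geo.avatar maps from writer geo.avatar
  breaking: (rating, R3)
  => 1 violation(s): forward is BREAKING for Profile
checking off the Profile differences that do not matter here:
  added field weight to record Profile: required float64, tag 30, default 10.0 (in v2 it sits immediately before rating) -> fires no rule on Profile, leaving the asked answer as it is


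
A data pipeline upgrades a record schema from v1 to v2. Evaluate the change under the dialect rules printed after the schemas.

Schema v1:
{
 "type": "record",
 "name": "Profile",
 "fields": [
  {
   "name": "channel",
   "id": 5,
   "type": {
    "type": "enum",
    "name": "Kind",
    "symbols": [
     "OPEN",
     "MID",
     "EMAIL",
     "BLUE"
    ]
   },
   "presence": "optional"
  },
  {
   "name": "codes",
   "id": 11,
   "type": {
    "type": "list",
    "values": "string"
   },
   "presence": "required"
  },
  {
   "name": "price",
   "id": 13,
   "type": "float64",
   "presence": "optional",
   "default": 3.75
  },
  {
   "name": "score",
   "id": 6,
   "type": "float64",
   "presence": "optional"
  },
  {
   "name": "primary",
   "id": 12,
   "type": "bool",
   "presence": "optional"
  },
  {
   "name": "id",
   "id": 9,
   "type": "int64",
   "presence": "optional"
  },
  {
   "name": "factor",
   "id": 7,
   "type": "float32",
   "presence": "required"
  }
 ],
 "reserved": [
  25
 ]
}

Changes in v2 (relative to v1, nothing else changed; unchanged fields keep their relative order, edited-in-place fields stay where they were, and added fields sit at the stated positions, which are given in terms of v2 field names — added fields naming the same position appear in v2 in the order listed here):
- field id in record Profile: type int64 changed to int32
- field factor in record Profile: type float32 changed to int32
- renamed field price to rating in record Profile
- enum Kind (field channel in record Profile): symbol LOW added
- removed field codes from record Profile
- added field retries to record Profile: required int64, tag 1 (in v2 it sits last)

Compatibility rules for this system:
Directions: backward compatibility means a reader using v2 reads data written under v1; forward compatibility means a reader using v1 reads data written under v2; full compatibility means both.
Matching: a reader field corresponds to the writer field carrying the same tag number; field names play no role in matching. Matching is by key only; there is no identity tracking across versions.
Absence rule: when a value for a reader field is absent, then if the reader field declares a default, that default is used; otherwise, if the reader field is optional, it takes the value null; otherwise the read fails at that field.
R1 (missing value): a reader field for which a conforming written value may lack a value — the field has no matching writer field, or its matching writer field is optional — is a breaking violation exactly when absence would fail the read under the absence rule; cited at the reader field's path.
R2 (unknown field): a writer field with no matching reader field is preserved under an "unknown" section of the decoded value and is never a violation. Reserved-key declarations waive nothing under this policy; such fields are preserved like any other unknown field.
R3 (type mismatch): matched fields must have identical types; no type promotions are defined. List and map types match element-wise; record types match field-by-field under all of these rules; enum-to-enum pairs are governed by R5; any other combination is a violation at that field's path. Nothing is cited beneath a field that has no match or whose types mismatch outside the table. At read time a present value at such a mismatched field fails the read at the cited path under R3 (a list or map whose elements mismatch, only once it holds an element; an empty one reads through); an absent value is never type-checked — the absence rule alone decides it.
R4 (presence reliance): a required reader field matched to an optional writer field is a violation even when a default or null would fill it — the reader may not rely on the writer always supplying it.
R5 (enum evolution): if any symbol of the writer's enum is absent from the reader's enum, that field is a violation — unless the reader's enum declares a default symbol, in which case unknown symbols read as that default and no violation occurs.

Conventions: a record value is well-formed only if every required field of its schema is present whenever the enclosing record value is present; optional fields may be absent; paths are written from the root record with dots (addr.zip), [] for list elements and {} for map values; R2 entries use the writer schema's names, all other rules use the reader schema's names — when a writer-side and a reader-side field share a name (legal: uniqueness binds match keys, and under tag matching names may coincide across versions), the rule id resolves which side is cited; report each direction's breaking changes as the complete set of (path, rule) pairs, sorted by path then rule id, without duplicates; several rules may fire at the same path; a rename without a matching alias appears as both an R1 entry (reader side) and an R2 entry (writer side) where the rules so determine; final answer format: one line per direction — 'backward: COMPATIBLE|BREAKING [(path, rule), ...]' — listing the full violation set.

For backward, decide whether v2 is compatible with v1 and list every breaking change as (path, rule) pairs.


backward: BREAKING [(factor, R3), (id, R3), (retries, R1)]

in Profile below, arrows point writer -> reader
checking backward for Profile: reader v2 against writer v1:
  channel: Kind -> Kind, writer optional; from channel
  rating: float64 -> float64, writer optional; from price
  score: float64 -> float64, writer optional; from score
  primary: bool -> bool, writer optional; from primary
  id: int64 -> int32, writer optional; from id
  factor: float32 -> int32, writer required; from factor
  retries: no writer-side match
  codes (writer side), unknown to reader
  R3 fires at factor
  R3 fires at id
  R1 fires at retries
  => backward verdict for Profile: BREAKING, 3 violation(s)
the rest of the Profile diff is inert for this question:
  renamed field price to rating in record Profile -> triggers nothing under Profile's printed rules — same verdict
  enum Kind (field channel in record Profile): symbol LOW added -> matters only for Profile's forward compatibility — outside the asked direction
  removed field codes from record Profile -> matters only for Profile's forward compatibility — outside the asked direction


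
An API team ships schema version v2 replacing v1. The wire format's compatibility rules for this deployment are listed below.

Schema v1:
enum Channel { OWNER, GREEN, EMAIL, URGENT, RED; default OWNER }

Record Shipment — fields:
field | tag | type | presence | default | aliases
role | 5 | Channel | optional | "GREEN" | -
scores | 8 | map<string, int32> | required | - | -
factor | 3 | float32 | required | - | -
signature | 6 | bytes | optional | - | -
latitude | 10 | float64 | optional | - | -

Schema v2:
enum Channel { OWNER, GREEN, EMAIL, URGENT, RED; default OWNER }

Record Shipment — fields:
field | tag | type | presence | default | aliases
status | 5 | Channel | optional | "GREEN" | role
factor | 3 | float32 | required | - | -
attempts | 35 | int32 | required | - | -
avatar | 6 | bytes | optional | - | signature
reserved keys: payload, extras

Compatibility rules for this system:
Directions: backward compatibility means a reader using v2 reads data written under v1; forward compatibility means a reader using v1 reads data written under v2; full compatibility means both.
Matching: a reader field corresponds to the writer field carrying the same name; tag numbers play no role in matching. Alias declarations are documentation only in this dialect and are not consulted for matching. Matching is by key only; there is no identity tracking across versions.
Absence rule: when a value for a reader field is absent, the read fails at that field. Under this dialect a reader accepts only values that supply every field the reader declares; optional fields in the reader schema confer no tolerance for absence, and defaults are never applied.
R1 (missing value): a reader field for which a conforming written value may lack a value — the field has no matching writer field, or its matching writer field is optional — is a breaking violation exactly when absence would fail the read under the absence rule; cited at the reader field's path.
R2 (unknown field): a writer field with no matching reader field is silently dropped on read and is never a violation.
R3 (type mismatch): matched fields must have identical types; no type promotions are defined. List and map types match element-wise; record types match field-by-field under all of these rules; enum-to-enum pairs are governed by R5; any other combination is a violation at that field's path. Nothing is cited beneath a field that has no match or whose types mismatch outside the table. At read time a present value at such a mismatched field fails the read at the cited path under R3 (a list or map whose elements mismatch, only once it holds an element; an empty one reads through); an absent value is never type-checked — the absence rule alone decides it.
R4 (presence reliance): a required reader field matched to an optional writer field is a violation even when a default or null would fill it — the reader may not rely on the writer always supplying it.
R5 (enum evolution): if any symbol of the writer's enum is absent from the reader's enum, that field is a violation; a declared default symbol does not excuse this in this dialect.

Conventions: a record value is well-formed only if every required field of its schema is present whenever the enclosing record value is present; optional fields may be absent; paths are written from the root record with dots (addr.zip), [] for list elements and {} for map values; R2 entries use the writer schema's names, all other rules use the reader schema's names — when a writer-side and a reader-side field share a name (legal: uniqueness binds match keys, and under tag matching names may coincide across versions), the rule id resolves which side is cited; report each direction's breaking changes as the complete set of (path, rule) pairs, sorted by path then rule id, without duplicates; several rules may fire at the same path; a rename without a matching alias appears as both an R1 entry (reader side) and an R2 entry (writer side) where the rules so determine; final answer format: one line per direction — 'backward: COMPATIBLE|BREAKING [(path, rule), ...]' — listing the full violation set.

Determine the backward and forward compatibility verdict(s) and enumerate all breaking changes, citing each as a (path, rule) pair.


backward: BREAKING [(attempts, R1), (avatar, R1), (status, R1)]; forward: BREAKING [(latitude, R1), (role, R1), (scores, R1), (signature, R1)]

in Shipment below, arrows point writer -> reader
backward pass over Shipment, reader schema v2, writer schema v1:
  no writer field matches reader status
  float32 -> float32, writer required: factor aligns to factor
  no writer field matches reader attempts
  no writer field matches reader avatar
  writer field role has no reader counterpart
  writer field scores has no reader counterpart
  writer field signature has no reader counterpart
  writer field latitude has no reader counterpart
  rule R1 violated at attempts
  rule R1 violated at avatar
  rule R1 violated at status
  => 3 violation(s): backward is BREAKING for Shipment
forward pass over Shipment, reader schema v1, writer schema v2:
  no writer field matches reader role
  no writer field matches reader scores
  float32 -> float32, writer required: factor aligns to factor
  no writer field matches reader signature
  no writer field matches reader latitude
  writer field status has no reader counterpart
  writer field attempts has no reader counterpart
  writer field avatar has no reader counterpart
  rule R1 violated at latitude
  rule R1 violated at role
  rule R1 violated at scores
  rule R1 violated at signature
  => 4 violation(s): forward is BREAKING for Shipment


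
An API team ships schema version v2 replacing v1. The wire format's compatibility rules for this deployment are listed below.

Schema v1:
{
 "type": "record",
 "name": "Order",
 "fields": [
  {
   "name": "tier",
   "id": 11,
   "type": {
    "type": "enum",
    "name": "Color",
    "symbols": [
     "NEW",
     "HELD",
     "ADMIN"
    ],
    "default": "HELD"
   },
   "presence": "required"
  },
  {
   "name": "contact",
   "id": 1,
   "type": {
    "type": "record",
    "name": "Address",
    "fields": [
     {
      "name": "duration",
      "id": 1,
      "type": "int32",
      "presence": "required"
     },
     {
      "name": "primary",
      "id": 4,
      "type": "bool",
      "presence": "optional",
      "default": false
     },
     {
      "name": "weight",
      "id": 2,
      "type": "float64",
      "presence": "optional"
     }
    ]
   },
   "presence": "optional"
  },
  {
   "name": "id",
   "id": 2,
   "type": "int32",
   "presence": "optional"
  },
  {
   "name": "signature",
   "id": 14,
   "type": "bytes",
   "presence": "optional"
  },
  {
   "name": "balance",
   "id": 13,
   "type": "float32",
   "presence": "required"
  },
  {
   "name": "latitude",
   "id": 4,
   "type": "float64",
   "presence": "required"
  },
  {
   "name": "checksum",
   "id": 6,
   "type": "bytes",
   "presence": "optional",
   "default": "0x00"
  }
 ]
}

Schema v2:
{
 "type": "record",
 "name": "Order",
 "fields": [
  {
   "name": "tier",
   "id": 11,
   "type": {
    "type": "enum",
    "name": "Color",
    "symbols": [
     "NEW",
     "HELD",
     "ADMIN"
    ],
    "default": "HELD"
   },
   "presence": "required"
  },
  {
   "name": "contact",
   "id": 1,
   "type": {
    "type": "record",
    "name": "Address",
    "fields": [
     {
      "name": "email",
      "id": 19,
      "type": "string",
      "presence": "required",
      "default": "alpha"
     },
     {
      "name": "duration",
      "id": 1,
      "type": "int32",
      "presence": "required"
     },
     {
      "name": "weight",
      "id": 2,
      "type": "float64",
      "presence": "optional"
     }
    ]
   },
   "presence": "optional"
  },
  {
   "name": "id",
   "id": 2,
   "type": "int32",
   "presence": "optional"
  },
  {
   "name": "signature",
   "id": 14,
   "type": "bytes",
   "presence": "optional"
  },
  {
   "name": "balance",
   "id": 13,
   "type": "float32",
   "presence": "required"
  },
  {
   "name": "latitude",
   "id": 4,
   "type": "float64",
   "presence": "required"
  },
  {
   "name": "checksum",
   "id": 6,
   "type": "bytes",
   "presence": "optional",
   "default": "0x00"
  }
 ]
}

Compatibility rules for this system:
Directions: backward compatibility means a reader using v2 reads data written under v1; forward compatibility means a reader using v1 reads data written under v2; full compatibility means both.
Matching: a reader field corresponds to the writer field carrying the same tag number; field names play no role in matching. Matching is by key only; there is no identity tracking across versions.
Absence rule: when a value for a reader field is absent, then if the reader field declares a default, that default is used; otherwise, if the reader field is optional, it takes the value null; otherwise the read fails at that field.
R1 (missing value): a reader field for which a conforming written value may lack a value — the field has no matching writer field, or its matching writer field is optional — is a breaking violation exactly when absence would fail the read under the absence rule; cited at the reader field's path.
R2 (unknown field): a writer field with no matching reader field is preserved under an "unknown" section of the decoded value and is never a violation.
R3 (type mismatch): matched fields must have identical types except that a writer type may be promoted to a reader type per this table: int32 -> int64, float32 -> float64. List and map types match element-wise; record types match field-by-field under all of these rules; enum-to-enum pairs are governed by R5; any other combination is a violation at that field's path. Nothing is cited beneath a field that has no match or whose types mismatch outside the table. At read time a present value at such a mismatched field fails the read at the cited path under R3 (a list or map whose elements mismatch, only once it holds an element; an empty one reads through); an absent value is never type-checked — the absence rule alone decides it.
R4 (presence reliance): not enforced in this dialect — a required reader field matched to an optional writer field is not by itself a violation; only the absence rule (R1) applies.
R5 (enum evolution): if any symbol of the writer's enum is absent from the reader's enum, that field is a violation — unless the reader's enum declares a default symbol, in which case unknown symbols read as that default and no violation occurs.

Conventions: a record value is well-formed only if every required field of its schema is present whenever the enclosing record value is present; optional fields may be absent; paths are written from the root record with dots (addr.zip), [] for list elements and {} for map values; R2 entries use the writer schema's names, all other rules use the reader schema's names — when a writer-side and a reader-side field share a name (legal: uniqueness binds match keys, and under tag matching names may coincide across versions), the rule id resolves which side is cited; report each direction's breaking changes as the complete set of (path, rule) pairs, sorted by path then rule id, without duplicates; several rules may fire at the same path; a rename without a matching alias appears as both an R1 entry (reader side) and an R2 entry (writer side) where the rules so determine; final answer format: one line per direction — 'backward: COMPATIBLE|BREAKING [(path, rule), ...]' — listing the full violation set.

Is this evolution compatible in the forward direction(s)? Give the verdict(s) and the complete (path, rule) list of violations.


arrows below run writer -> reader for Order
forward for Order (reader v1, writer v2):
  Color -> Color, writer required: tier aligns to tier
  Address -> Address, writer optional: contact aligns to contact
  int32 -> int32, writer optional: id aligns to id
  bytes -> bytes, writer optional: signature aligns to signature
  float32 -> float32, writer required: balance aligns to balance
  float64 -> float64, writer required: latitude aligns to latitude
  bytes -> bytes, writer optional: checksum aligns to checksum
  int32 -> int32, writer required: contact.duration aligns to contact.duration
  no writer field matches reader contact.primary
  float64 -> float64, writer optional: contact.weight aligns to contact.weight
  leftover writer field: contact.email
  => forward: COMPATIBLE
ruling out the remaining Order differences:
  added field email to record Address: required string, tag 19, default "alpha" (in v2 it sits immediately before duration) -> fires no rule on Order, leaving the asked answer as it is
  removed field primary from record Address -> fires no rule on Order, leaving the asked answer as it is

forward: COMPATIBLE []
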